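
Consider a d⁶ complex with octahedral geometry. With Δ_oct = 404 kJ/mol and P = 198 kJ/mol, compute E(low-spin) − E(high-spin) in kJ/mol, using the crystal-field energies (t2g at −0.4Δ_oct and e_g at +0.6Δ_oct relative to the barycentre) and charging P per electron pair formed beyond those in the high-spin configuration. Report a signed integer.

-412

High-spin d⁶ fills as t2g^4 e_g^2 with CFSE 4(−0.4) + 2(+0.6) = -0.4Δ_oct = -162 kJ/mol.
For low-spin the configuration is t2g^6 e_g^0: orbital energy -2.4 × 404 = -970 kJ/mol, and 2 additional pairs relative to high-spin add 396 kJ/mol, giving -574 kJ/mol.
The difference is -574 − (-162) = -412 kJ/mol, so low-spin lies lower.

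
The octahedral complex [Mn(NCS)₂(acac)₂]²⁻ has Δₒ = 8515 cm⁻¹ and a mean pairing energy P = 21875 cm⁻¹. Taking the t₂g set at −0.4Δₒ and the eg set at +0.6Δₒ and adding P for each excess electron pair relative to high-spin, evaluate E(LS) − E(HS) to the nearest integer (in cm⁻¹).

Ligand charges: 2×(-1) from NCS⁻ and 2×(-1) from acac⁻ sum to -4; with overall charge -2, Mn is +2.
Mn is in group 7, so Mn²⁺ is d⁵ (7 − 2 = 5).
In the high-spin limit (t₂g³ eg²) the orbital term is 0.0Δₒ = 0 cm⁻¹, with no excess pairing.
For low-spin the configuration is t₂g⁵ eg⁰: orbital energy -2.0 × 8515 = -17030 cm⁻¹, and 2 additional pairs relative to high-spin add 43750 cm⁻¹, giving 26720 cm⁻¹.
Thus E(LS) − E(HS) = 26720 cm⁻¹.

26720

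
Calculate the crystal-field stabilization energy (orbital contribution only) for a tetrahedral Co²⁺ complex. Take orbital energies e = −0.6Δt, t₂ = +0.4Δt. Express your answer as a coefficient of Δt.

Group 9 minus oxidation state +2 gives a d⁷ configuration for Co²⁺.
With tetrahedral geometry the complex is necessarily high-spin.
Configuration: e⁴ t₂³.
CFSE = 4(-0.6Δt) + 3(0.4Δt) = -2.4Δt + 1.2Δt = -1.2Δt.

-1.2 Δt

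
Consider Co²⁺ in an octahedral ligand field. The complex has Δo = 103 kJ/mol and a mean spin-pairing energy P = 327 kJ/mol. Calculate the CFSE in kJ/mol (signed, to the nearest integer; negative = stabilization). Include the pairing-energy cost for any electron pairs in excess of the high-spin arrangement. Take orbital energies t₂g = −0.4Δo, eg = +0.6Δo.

Co sits in group 9; removing 2 electrons leaves Co²⁺ with 9 − 2 = 7 d electrons.
With Δo < P the complex is high-spin.
That gives t₂g⁵ eg².
Orbital CFSE = -0.8Δo = -0.8 × 103 = -82 kJ/mol.
High-spin has no excess pairs, so no pairing correction applies.

-82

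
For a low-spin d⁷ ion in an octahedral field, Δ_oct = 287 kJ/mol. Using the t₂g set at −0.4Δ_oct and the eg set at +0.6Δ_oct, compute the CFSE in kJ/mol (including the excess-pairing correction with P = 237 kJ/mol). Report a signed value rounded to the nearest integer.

-280

Electron filling gives t₂g⁶ eg¹.
The orbital stabilization is -1.8Δ_oct = -1.8 × 287 = -517 kJ/mol.
Relative to high-spin t₂g⁵ eg² (2 paired), the low-spin configuration has 1 additional pair, contributing +1 × 237 = +237 kJ/mol.
Net CFSE = -517 + 237 = -280 kJ/mol.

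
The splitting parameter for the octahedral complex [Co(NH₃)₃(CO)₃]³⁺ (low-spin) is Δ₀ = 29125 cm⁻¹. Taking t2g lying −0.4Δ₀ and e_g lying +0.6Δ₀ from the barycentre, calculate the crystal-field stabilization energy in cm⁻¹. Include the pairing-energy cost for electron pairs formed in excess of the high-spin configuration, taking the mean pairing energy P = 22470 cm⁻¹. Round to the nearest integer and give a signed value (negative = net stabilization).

Ligand charges: 3×(+0) from NH₃ and 3×(+0) from CO sum to +0; with overall charge +3, Co is +3.
Co³⁺: group 9, so d-count = 9 − 3 = 6.
Configuration: t2g^6 e_g^0.
Orbital CFSE = 6(-0.4) + 0(0.6) = -2.4Δ₀ = -2.4 × 29125 = -69900 cm⁻¹.
Relative to high-spin t2g^4 e_g^2 (1 paired), the low-spin configuration has 2 additional pairs, contributing +2 × 22470 = +44940 cm⁻¹.
Combining: -69900 + 44940 = -24960 cm⁻¹.

-24960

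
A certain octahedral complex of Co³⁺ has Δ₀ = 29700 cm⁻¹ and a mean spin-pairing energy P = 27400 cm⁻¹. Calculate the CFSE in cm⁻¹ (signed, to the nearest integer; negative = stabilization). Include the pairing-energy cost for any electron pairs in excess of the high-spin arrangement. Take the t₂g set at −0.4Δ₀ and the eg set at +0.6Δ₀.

-16480

Co³⁺: group 9, so d-count = 9 − 3 = 6.
Here Δ₀ > P (29700 > 27400), so the low-spin state is favoured.
Configuration: t₂g⁶ eg⁰.
Orbital CFSE = -2.4Δ₀ = -2.4 × 29700 = -71280 cm⁻¹.
Excess pairs vs high-spin: 3 − 1 = 2; pairing cost = +54800 cm⁻¹.
Net CFSE = -71280 + 54800 = -16480 cm⁻¹.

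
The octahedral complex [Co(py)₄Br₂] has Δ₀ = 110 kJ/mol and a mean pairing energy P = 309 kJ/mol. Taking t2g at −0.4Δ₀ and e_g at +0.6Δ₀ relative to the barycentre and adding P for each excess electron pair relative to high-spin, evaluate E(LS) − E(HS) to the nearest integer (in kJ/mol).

199

Ligand charges: 4×(+0) from py and 2×(-1) from Br⁻ sum to -2; with overall charge +0, Co is +2.
Co sits in group 9; removing 2 electrons leaves Co²⁺ with 9 − 2 = 7 d electrons.
High-spin: t2g^5 e_g^2, CFSE = -0.8Δ₀ = -88 kJ/mol.
For low-spin the configuration is t2g^6 e_g^1: orbital energy -1.8 × 110 = -198 kJ/mol, and 1 additional pair relative to high-spin adds 309 kJ/mol, giving 111 kJ/mol.
Thus E(LS) − E(HS) = 199 kJ/mol.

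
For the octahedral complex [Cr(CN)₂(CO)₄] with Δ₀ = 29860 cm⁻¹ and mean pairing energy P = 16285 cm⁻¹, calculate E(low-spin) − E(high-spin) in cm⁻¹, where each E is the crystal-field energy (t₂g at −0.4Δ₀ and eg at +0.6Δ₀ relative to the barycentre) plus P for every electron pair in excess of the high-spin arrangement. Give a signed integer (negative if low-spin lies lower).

-13575

Ligand charges: 2×(-1) from CN⁻ and 4×(+0) from CO sum to -2; with overall charge +0, Cr is +2.
Cr sits in group 6; removing 2 electrons leaves Cr²⁺ with 6 − 2 = 4 d electrons.
In the high-spin limit (t₂g³ eg¹) the orbital term is -0.6Δ₀ = -17916 cm⁻¹, with no excess pairing.
For low-spin the configuration is t₂g⁴ eg⁰: orbital energy -1.6 × 29860 = -47776 cm⁻¹, and 1 additional pair relative to high-spin adds 16285 cm⁻¹, giving -31491 cm⁻¹.
E(LS) − E(HS) = -31491 − (-17916) = -13575 cm⁻¹.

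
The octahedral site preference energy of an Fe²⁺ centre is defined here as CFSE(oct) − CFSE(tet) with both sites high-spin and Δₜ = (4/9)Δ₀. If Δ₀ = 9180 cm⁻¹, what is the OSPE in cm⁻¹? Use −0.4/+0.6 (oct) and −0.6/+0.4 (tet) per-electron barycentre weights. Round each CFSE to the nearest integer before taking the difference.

-1224

Fe is in group 8, so Fe²⁺ is d⁶ (8 − 2 = 6).
Octahedral high-spin t₂g⁴ eg²: CFSE = -0.4 × 9180 = -3672 cm⁻¹.
Tetrahedral e³ t₂³ gives -0.6Δₜ = -0.6 × (4/9) × 9180 = -2448 cm⁻¹.
OSPE = -3672 − (-2448) = -1224 cm⁻¹.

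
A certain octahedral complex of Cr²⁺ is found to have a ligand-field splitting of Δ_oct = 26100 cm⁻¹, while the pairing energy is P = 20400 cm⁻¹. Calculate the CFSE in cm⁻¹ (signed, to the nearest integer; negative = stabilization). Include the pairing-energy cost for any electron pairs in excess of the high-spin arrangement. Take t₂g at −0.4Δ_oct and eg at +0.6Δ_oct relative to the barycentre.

Group 6 minus oxidation state +2 gives a d⁴ configuration for Cr²⁺.
Here Δ_oct > P (26100 > 20400), so the low-spin state is favoured.
Filling d⁴ accordingly: t₂g⁴ eg⁰.
Orbital CFSE = -1.6Δ_oct = -1.6 × 26100 = -41760 cm⁻¹.
Excess pairs vs high-spin: 1 − 0 = 1; pairing cost = +20400 cm⁻¹.
Net CFSE = -41760 + 20400 = -21360 cm⁻¹.

-21360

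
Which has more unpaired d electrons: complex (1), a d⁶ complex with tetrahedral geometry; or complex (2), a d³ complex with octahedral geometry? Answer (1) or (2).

(1): Tetrahedral fields are weak (Δₜ ≈ 4/9 Δₒ), so electrons fill high-spin; e³ t₂³ → 4 unpaired.
(2): t₂g³ eg⁰ → 3 unpaired.
So (1) has more unpaired electrons.

(1)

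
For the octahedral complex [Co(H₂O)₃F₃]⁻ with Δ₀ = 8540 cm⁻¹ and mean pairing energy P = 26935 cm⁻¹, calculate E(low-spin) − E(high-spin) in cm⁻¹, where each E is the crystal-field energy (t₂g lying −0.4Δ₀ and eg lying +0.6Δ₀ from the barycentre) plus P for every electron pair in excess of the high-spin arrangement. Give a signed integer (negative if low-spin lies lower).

Ligand charges: 3×(+0) from H₂O and 3×(-1) from F⁻ sum to -3; with overall charge -1, Co is +2.
Co sits in group 9; removing 2 electrons leaves Co²⁺ with 9 − 2 = 7 d electrons.
High-spin: t₂g⁵ eg², CFSE = -0.8Δ₀ = -6832 cm⁻¹.
For low-spin the configuration is t₂g⁶ eg¹: orbital energy -1.8 × 8540 = -15372 cm⁻¹, and 1 additional pair relative to high-spin adds 26935 cm⁻¹, giving 11563 cm⁻¹.
The difference is 11563 − (-6832) = 18395 cm⁻¹, so high-spin lies lower.

18395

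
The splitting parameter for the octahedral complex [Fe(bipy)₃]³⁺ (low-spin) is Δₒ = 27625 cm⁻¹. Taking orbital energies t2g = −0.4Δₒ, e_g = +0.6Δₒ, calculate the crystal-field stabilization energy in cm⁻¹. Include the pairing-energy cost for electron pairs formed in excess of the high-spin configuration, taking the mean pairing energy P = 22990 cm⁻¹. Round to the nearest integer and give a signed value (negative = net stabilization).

bipy is neutral, so the +3 overall charge sits on Fe: oxidation state +3.
Group 8 minus oxidation state +3 gives a d⁵ configuration for Fe³⁺.
Electron filling gives t2g^5 e_g^0.
CFSE(orbital) = 5×(-0.4Δₒ) + 0×(0.6Δₒ) = -2.0Δₒ; with Δₒ = 27625 cm⁻¹ that is -55250 cm⁻¹.
Relative to high-spin t2g^3 e_g^2 (0 paired), the low-spin configuration has 2 additional pairs, contributing +2 × 22990 = +45980 cm⁻¹.
Overall CFSE = -55250 + 45980 = -9270 cm⁻¹.

-9270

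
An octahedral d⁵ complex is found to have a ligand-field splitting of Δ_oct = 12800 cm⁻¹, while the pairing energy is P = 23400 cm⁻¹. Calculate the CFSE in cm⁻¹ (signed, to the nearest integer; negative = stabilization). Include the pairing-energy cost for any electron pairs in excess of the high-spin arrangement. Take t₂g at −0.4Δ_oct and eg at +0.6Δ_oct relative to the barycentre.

0

With Δ_oct < P the complex is high-spin.
That gives t₂g³ eg².
Orbital CFSE = 0.0Δ_oct = 0.0 × 12800 = 0 cm⁻¹.
High-spin has no excess pairs, so no pairing correction applies.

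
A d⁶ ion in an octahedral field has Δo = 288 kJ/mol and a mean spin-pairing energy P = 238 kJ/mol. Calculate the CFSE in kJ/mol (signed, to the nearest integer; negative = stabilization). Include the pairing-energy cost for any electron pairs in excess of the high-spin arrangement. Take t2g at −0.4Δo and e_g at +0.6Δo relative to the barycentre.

With Δo > P the complex is low-spin.
Configuration: t2g^6 e_g^0.
Orbital CFSE = -2.4Δo = -2.4 × 288 = -691 kJ/mol.
Excess pairs vs high-spin: 3 − 1 = 2; pairing cost = +476 kJ/mol.
Net CFSE = -691 + 476 = -215 kJ/mol.

-215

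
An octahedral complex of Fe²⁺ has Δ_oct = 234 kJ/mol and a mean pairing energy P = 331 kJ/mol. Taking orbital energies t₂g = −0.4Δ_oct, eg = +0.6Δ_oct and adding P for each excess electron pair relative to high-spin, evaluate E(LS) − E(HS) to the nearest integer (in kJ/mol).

194

Fe²⁺: group 8, so d-count = 8 − 2 = 6.
In the high-spin limit (t₂g⁴ eg²) the orbital term is -0.4Δ_oct = -94 kJ/mol, with no excess pairing.
Low-spin t₂g⁶ eg⁰ gives -2.4Δ_oct = -562 kJ/mol, but forming 2 extra pairs costs 2P = 662 kJ/mol, so E(LS) = -562 + 662 = 100 kJ/mol.
The difference is 100 − (-94) = 194 kJ/mol, so high-spin lies lower.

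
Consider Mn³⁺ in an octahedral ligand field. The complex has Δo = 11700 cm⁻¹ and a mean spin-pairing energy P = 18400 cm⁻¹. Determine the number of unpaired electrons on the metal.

Group 7 minus oxidation state +3 gives a d⁴ configuration for Mn³⁺.
Since Δo = 11700 cm⁻¹ < P = 18400 cm⁻¹, the complex adopts the high-spin configuration.
That gives t2g^3 e_g^1.
Unpaired electrons: 4.

4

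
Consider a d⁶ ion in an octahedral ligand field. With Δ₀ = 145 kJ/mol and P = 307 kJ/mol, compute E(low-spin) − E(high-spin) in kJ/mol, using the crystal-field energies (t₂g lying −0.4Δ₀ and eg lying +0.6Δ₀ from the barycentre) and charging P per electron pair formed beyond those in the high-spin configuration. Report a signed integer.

In the high-spin limit (t₂g⁴ eg²) the orbital term is -0.4Δ₀ = -58 kJ/mol, with no excess pairing.
Low-spin: t₂g⁶ eg⁰, orbital CFSE = -2.4Δ₀ = -348 kJ/mol; plus 2 excess pairs × P = +614 kJ/mol; total 266 kJ/mol.
The difference is 266 − (-58) = 324 kJ/mol, so high-spin lies lower.

324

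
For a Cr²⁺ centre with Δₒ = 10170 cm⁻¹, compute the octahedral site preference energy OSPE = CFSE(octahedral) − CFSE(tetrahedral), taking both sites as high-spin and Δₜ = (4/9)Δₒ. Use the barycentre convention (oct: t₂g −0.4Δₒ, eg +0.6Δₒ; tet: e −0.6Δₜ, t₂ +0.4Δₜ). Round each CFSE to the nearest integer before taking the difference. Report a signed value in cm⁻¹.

-4294

Cr sits in group 6; removing 2 electrons leaves Cr²⁺ with 6 − 2 = 4 d electrons.
Octahedral high-spin t2g^3 e_g^1: CFSE = -0.6 × 10170 = -6102 cm⁻¹.
Tetrahedral e^2 t2^2 gives -0.4Δₜ = -0.4 × (4/9) × 10170 = -1808 cm⁻¹.
Subtracting, OSPE = -6102 − (-1808) = -4294 cm⁻¹.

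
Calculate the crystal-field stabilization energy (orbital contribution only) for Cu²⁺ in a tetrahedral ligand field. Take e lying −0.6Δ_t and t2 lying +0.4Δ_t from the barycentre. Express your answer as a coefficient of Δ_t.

Cu sits in group 11; removing 2 electrons leaves Cu²⁺ with 11 − 2 = 9 d electrons.
Tetrahedral fields are weak (Δₜ ≈ 4/9 Δₒ), so electrons fill high-spin.
Configuration: e^4 t2^5.
CFSE = 4(-0.6Δ_t) + 5(0.4Δ_t) = -2.4Δ_t + 2.0Δ_t = -0.4Δ_t.

-0.4 Δ_t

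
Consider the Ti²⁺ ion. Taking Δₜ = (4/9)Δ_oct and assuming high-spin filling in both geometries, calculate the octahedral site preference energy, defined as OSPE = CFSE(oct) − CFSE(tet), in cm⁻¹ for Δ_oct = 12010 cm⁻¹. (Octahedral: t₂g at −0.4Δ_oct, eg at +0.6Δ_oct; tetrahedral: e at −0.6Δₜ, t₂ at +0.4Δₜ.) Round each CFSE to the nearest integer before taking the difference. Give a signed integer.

Ti²⁺: group 4, so d-count = 4 − 2 = 2.
Octahedral (high-spin): t2g^2 e_g^0, CFSE = 2(−0.4) + 0(+0.6) = -0.8Δ_oct = -0.8 × 12010 = -9608 cm⁻¹.
In a tetrahedral site the filling is e^2 t2^0: CFSE(tet) = -1.2Δₜ = -1.2 × (4/9)(12010) = -6405 cm⁻¹.
OSPE = CFSE(oct) − CFSE(tet) = -9608 − (-6405) = -3203 cm⁻¹.

-3203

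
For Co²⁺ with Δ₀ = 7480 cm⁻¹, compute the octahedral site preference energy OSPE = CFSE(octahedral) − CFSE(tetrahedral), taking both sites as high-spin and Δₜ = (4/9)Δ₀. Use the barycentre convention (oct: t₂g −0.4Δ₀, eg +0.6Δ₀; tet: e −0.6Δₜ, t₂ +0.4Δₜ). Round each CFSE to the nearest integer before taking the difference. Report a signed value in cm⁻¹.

-1995

Co²⁺: group 9, so d-count = 9 − 2 = 7.
Octahedral (high-spin): t2g^5 e_g^2, CFSE = 5(−0.4) + 2(+0.6) = -0.8Δ₀ = -0.8 × 7480 = -5984 cm⁻¹.
Tetrahedral: e^4 t2^3, CFSE = 4(−0.6) + 3(+0.4) = -1.2Δₜ = -1.2 × (4/9) × 7480 = -3989 cm⁻¹.
OSPE = CFSE(oct) − CFSE(tet) = -5984 − (-3989) = -1995 cm⁻¹.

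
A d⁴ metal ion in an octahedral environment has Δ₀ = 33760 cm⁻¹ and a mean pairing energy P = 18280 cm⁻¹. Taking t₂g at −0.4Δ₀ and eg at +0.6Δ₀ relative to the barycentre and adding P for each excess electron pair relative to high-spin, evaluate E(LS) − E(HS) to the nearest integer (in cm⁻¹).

In the high-spin limit (t₂g³ eg¹) the orbital term is -0.6Δ₀ = -20256 cm⁻¹, with no excess pairing.
Low-spin: t₂g⁴ eg⁰, orbital CFSE = -1.6Δ₀ = -54016 cm⁻¹; plus 1 excess pair × P = +18280 cm⁻¹; total -35736 cm⁻¹.
The difference is -35736 − (-20256) = -15480 cm⁻¹, so low-spin lies lower.

-15480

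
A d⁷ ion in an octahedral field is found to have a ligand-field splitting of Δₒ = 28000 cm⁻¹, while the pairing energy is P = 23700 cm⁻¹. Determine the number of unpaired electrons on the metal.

1

Since Δₒ = 28000 cm⁻¹ > P = 23700 cm⁻¹, the complex adopts the low-spin configuration.
That gives t2g^6 e_g^1.
Unpaired electrons: 1.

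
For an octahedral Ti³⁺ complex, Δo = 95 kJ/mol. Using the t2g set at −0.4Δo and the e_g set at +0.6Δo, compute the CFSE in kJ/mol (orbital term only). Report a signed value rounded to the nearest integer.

-38

Ti is in group 4, so Ti³⁺ is d¹ (4 − 3 = 1).
Electron filling gives t2g^1 e_g^0.
Orbital CFSE = 1(-0.4) + 0(0.6) = -0.4Δo = -0.4 × 95 = -38 kJ/mol.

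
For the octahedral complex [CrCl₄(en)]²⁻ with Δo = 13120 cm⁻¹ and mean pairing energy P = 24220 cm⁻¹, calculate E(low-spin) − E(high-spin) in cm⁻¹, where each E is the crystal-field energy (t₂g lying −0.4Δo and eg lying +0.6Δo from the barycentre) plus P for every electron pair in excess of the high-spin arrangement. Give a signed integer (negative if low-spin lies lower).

Ligand charges: 4×(-1) from Cl⁻ and 1×(+0) from en sum to -4; with overall charge -2, Cr is +2.
Group 6 minus oxidation state +2 gives a d⁴ configuration for Cr²⁺.
High-spin: t₂g³ eg¹, CFSE = -0.6Δo = -7872 cm⁻¹.
For low-spin the configuration is t₂g⁴ eg⁰: orbital energy -1.6 × 13120 = -20992 cm⁻¹, and 1 additional pair relative to high-spin adds 24220 cm⁻¹, giving 3228 cm⁻¹.
E(LS) − E(HS) = 3228 − (-7872) = 11100 cm⁻¹.

11100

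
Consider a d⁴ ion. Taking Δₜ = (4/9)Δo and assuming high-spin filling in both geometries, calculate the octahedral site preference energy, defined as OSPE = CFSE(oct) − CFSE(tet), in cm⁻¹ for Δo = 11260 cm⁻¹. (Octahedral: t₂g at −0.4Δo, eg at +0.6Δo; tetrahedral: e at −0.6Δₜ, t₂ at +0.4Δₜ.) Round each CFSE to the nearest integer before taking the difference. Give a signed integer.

Octahedral high-spin t₂g³ eg¹: CFSE = -0.6 × 11260 = -6756 cm⁻¹.
In a tetrahedral site the filling is e² t₂²: CFSE(tet) = -0.4Δₜ = -0.4 × (4/9)(11260) = -2002 cm⁻¹.
OSPE = -6756 − (-2002) = -4754 cm⁻¹.

-4754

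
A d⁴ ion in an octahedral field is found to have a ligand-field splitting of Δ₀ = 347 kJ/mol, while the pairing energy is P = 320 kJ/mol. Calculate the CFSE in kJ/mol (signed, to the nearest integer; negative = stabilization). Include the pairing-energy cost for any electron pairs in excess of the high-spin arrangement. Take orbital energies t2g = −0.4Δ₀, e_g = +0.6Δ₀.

Δ₀ > P, so pairing is preferred: the ground state is low-spin.
That gives t2g^4 e_g^0.
Orbital CFSE = -1.6Δ₀ = -1.6 × 347 = -555 kJ/mol.
Excess pairs vs high-spin: 1 − 0 = 1; pairing cost = +320 kJ/mol.
Net CFSE = -555 + 320 = -235 kJ/mol.

-235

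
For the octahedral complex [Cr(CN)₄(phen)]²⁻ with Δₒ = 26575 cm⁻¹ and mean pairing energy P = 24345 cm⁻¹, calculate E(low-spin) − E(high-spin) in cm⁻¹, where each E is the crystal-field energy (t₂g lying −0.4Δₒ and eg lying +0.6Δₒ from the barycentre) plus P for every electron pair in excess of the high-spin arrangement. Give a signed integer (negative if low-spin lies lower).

-2230

Ligand charges: 4×(-1) from CN⁻ and 1×(+0) from phen sum to -4; with overall charge -2, Cr is +2.
Cr is in group 6, so Cr²⁺ is d⁴ (6 − 2 = 4).
High-spin d⁴ fills as t₂g³ eg¹ with CFSE 3(−0.4) + 1(+0.6) = -0.6Δₒ = -15945 cm⁻¹.
Low-spin: t₂g⁴ eg⁰, orbital CFSE = -1.6Δₒ = -42520 cm⁻¹; plus 1 excess pair × P = +24345 cm⁻¹; total -18175 cm⁻¹.
Thus E(LS) − E(HS) = -2230 cm⁻¹.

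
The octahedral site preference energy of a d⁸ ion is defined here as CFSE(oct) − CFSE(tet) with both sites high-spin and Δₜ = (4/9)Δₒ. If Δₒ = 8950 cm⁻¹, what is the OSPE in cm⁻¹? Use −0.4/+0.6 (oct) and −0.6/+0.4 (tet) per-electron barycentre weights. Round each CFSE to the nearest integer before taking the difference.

Octahedral (high-spin): t₂g⁶ eg², CFSE = 6(−0.4) + 2(+0.6) = -1.2Δₒ = -1.2 × 8950 = -10740 cm⁻¹.
Tetrahedral e⁴ t₂⁴ gives -0.8Δₜ = -0.8 × (4/9) × 8950 = -3182 cm⁻¹.
OSPE = -10740 − (-3182) = -7558 cm⁻¹.

-7558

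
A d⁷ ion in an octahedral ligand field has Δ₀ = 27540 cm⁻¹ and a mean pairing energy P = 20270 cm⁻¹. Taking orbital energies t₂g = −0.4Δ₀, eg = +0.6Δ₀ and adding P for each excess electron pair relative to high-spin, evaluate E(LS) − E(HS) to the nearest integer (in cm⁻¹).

High-spin: t₂g⁵ eg², CFSE = -0.8Δ₀ = -22032 cm⁻¹.
Low-spin t₂g⁶ eg¹ gives -1.8Δ₀ = -49572 cm⁻¹, but forming 1 extra pair costs 1P = 20270 cm⁻¹, so E(LS) = -49572 + 20270 = -29302 cm⁻¹.
Thus E(LS) − E(HS) = -7270 cm⁻¹.

-7270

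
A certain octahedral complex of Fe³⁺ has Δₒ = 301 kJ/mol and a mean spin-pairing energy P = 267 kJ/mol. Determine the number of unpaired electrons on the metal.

1

Group 8 minus oxidation state +3 gives a d⁵ configuration for Fe³⁺.
Since Δₒ = 301 kJ/mol > P = 267 kJ/mol, the complex adopts the low-spin configuration.
That gives t₂g⁵ eg⁰.
Unpaired electrons: 1.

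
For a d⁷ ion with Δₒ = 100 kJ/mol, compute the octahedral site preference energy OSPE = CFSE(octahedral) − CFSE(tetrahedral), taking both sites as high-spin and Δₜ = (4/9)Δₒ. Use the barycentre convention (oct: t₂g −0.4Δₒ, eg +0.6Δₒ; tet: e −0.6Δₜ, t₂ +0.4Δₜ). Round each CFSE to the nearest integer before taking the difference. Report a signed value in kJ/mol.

-27

Octahedral high-spin t2g^5 e_g^2: CFSE = -0.8 × 100 = -80 kJ/mol.
In a tetrahedral site the filling is e^4 t2^3: CFSE(tet) = -1.2Δₜ = -1.2 × (4/9)(100) = -53 kJ/mol.
Subtracting, OSPE = -80 − (-53) = -27 kJ/mol.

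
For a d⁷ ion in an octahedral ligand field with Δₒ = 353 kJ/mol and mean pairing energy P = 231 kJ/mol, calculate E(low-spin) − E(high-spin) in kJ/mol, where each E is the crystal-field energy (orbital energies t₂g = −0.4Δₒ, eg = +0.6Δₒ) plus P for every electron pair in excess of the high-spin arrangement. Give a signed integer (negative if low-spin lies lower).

In the high-spin limit (t₂g⁵ eg²) the orbital term is -0.8Δₒ = -282 kJ/mol, with no excess pairing.
Low-spin: t₂g⁶ eg¹, orbital CFSE = -1.8Δₒ = -635 kJ/mol; plus 1 excess pair × P = +231 kJ/mol; total -404 kJ/mol.
E(LS) − E(HS) = -404 − (-282) = -122 kJ/mol.

-122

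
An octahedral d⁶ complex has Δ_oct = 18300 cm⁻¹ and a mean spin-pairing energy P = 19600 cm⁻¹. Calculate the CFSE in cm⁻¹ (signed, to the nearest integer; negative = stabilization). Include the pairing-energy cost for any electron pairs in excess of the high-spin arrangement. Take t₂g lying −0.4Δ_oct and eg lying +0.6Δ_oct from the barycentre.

Δ_oct < P, so pairing is avoided: the ground state is high-spin.
That gives t₂g⁴ eg².
Orbital CFSE = -0.4Δ_oct = -0.4 × 18300 = -7320 cm⁻¹.
High-spin has no excess pairs, so no pairing correction applies.

-7320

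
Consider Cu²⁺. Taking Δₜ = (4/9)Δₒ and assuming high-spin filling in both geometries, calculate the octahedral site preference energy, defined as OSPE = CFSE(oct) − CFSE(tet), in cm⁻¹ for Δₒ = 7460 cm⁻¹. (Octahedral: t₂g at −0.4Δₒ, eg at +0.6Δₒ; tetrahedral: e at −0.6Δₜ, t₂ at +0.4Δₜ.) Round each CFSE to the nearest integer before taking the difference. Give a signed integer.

Cu sits in group 11; removing 2 electrons leaves Cu²⁺ with 11 − 2 = 9 d electrons.
Octahedral (high-spin): t₂g⁶ eg³, CFSE = 6(−0.4) + 3(+0.6) = -0.6Δₒ = -0.6 × 7460 = -4476 cm⁻¹.
Tetrahedral: e⁴ t₂⁵, CFSE = 4(−0.6) + 5(+0.4) = -0.4Δₜ = -0.4 × (4/9) × 7460 = -1326 cm⁻¹.
OSPE = -4476 − (-1326) = -3150 cm⁻¹.

-3150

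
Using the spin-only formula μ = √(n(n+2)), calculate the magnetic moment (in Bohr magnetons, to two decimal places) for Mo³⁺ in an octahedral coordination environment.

Mo is in group 6, so Mo³⁺ is d³ (6 − 3 = 3).
Configuration: t₂g³ eg⁰ → 3 unpaired electrons.
μ(spin-only) = √[3(3+2)] = √15 ≈ 3.87 Bohr magnetons.

3.87 Bohr magnetons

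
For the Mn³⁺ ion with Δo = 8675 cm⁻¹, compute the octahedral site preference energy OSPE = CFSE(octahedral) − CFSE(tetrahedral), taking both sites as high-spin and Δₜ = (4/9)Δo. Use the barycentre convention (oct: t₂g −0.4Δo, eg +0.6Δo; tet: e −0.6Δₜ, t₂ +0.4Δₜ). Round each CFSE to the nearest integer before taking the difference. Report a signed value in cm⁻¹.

Mn³⁺: group 7, so d-count = 7 − 3 = 4.
In an octahedral site d⁴ (HS) is t₂g³ eg¹, giving CFSE(oct) = -0.6Δo = -5205 cm⁻¹.
In a tetrahedral site the filling is e² t₂²: CFSE(tet) = -0.4Δₜ = -0.4 × (4/9)(8675) = -1542 cm⁻¹.
Subtracting, OSPE = -5205 − (-1542) = -3663 cm⁻¹.

-3663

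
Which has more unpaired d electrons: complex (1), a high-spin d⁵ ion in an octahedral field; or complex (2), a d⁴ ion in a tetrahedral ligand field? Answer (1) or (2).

(1): t₂g³ eg² → 5 unpaired.
(2): Tetrahedral splitting is small, so the complex is high-spin; e² t₂² → 4 unpaired.
So (1) has more unpaired electrons.

(1)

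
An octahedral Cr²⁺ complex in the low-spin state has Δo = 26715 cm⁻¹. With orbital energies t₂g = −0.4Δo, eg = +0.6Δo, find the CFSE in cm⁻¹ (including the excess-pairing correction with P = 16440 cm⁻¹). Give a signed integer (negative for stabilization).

Group 6 minus oxidation state +2 gives a d⁴ configuration for Cr²⁺.
Configuration: t₂g⁴ eg⁰.
Orbital CFSE = 4(-0.4) + 0(0.6) = -1.6Δo = -1.6 × 26715 = -42744 cm⁻¹.
Pairing penalty: 1 pair vs 0 in the high-spin reference → 1 extra × P = 16440 cm⁻¹.
Combining: -42744 + 16440 = -26304 cm⁻¹.

-26304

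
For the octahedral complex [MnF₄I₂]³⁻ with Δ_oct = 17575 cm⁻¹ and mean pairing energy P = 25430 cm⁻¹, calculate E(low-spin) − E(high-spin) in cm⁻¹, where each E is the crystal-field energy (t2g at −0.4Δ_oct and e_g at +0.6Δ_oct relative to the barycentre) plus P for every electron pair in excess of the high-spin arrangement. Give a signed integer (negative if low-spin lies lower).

Ligand charges: 4×(-1) from F⁻ and 2×(-1) from I⁻ sum to -6; with overall charge -3, Mn is +3.
Group 7 minus oxidation state +3 gives a d⁴ configuration for Mn³⁺.
In the high-spin limit (t2g^3 e_g^1) the orbital term is -0.6Δ_oct = -10545 cm⁻¹, with no excess pairing.
Low-spin t2g^4 e_g^0 gives -1.6Δ_oct = -28120 cm⁻¹, but forming 1 extra pair costs 1P = 25430 cm⁻¹, so E(LS) = -28120 + 25430 = -2690 cm⁻¹.
Thus E(LS) − E(HS) = 7855 cm⁻¹.

7855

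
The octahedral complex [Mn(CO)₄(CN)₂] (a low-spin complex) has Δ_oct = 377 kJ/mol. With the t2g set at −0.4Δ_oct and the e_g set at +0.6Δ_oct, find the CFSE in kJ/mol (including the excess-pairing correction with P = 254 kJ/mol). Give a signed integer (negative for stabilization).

-246

Ligand charges: 4×(+0) from CO and 2×(-1) from CN⁻ sum to -2; with overall charge +0, Mn is +2.
Group 7 minus oxidation state +2 gives a d⁵ configuration for Mn²⁺.
Configuration: t2g^5 e_g^0.
The orbital stabilization is -2.0Δ_oct = -2.0 × 377 = -754 kJ/mol.
Pairing penalty: 2 pairs vs 0 in the high-spin reference → 2 extra × P = 508 kJ/mol.
Overall CFSE = -754 + 508 = -246 kJ/mol.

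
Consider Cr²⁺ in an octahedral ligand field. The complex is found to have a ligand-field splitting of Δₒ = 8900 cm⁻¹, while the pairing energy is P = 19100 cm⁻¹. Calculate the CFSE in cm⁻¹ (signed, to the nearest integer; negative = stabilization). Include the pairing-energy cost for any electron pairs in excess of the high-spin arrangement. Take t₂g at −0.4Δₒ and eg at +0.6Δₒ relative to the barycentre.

-5340

Cr²⁺: group 6, so d-count = 6 − 2 = 4.
Δₒ < P, so pairing is avoided: the ground state is high-spin.
Filling d⁴ accordingly: t₂g³ eg¹.
Orbital CFSE = -0.6Δₒ = -0.6 × 8900 = -5340 cm⁻¹.
High-spin has no excess pairs, so no pairing correction applies.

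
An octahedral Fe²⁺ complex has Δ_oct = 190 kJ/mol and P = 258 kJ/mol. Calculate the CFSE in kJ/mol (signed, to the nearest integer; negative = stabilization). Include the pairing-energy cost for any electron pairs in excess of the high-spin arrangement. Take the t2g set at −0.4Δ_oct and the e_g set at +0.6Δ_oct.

-76

Fe²⁺: group 8, so d-count = 8 − 2 = 6.
Since Δ_oct = 190 kJ/mol < P = 258 kJ/mol, the complex adopts the high-spin configuration.
Configuration: t2g^4 e_g^2.
Orbital CFSE = -0.4Δ_oct = -0.4 × 190 = -76 kJ/mol.
High-spin has no excess pairs, so no pairing correction applies.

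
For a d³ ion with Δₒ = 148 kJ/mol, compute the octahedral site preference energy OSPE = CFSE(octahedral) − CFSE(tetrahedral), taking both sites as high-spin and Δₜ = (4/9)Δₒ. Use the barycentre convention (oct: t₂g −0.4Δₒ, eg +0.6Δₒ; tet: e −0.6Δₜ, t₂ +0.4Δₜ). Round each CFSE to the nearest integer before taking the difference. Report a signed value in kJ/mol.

Octahedral (high-spin): t2g^3 e_g^0, CFSE = 3(−0.4) + 0(+0.6) = -1.2Δₒ = -1.2 × 148 = -178 kJ/mol.
Tetrahedral: e^2 t2^1, CFSE = 2(−0.6) + 1(+0.4) = -0.8Δₜ = -0.8 × (4/9) × 148 = -53 kJ/mol.
OSPE = CFSE(oct) − CFSE(tet) = -178 − (-53) = -125 kJ/mol.

-125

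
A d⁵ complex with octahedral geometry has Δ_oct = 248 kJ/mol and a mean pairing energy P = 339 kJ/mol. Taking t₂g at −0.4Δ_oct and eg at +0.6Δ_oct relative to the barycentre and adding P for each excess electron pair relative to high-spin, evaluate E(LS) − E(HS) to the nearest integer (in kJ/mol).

182

High-spin d⁵ fills as t₂g³ eg² with CFSE 3(−0.4) + 2(+0.6) = 0.0Δ_oct = 0 kJ/mol.
Low-spin t₂g⁵ eg⁰ gives -2.0Δ_oct = -496 kJ/mol, but forming 2 extra pairs costs 2P = 678 kJ/mol, so E(LS) = -496 + 678 = 182 kJ/mol.
Thus E(LS) − E(HS) = 182 kJ/mol.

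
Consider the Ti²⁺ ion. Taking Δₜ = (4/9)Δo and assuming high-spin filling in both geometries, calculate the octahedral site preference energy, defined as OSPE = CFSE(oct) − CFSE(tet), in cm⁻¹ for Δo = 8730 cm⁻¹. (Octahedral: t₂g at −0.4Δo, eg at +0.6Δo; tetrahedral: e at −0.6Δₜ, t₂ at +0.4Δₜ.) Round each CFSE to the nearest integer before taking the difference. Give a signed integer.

Ti²⁺: group 4, so d-count = 4 − 2 = 2.
Octahedral (high-spin): t2g^2 e_g^0, CFSE = 2(−0.4) + 0(+0.6) = -0.8Δo = -0.8 × 8730 = -6984 cm⁻¹.
Tetrahedral e^2 t2^0 gives -1.2Δₜ = -1.2 × (4/9) × 8730 = -4656 cm⁻¹.
Subtracting, OSPE = -6984 − (-4656) = -2328 cm⁻¹.

-2328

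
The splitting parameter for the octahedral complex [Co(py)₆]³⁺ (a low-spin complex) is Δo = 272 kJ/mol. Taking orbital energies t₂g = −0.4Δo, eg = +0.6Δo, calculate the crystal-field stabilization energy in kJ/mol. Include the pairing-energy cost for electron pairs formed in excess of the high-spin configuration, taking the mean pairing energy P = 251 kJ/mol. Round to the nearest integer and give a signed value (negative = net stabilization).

py is neutral, so the +3 overall charge sits on Co: oxidation state +3.
Co is in group 9, so Co³⁺ is d⁶ (9 − 3 = 6).
Electron filling gives t₂g⁶ eg⁰.
Orbital CFSE = 6(-0.4) + 0(0.6) = -2.4Δo = -2.4 × 272 = -653 kJ/mol.
Pairing penalty: 3 pairs vs 1 in the high-spin reference → 2 extra × P = 502 kJ/mol.
Overall CFSE = -653 + 502 = -151 kJ/mol.

-151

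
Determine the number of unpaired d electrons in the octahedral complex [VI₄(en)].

Ligand charges: 4×(-1) from I⁻ and 1×(+0) from en sum to -4; with overall charge +0, V is +4.
Group 5 minus oxidation state +4 gives a d¹ configuration for V⁴⁺.
Configuration: t₂g¹ eg⁰, giving 1 unpaired electron.

1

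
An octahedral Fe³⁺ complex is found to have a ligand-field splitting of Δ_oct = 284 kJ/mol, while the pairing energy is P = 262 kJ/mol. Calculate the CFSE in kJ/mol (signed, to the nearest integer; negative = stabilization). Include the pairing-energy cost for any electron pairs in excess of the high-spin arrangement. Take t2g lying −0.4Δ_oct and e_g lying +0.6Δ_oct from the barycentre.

Fe sits in group 8; removing 3 electrons leaves Fe³⁺ with 8 − 3 = 5 d electrons.
Here Δ_oct > P (284 > 262), so the low-spin state is favoured.
That gives t2g^5 e_g^0.
Orbital CFSE = -2.0Δ_oct = -2.0 × 284 = -568 kJ/mol.
Excess pairs vs high-spin: 2 − 0 = 2; pairing cost = +524 kJ/mol.
Net CFSE = -568 + 524 = -44 kJ/mol.

-44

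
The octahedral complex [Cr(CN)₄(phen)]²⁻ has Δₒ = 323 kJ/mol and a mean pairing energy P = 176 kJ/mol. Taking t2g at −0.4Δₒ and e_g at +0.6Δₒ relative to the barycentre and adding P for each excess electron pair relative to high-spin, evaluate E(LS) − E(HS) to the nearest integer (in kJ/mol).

-147

Ligand charges: 4×(-1) from CN⁻ and 1×(+0) from phen sum to -4; with overall charge -2, Cr is +2.
Group 6 minus oxidation state +2 gives a d⁴ configuration for Cr²⁺.
High-spin d⁴ fills as t2g^3 e_g^1 with CFSE 3(−0.4) + 1(+0.6) = -0.6Δₒ = -194 kJ/mol.
Low-spin: t2g^4 e_g^0, orbital CFSE = -1.6Δₒ = -517 kJ/mol; plus 1 excess pair × P = +176 kJ/mol; total -341 kJ/mol.
Thus E(LS) − E(HS) = -147 kJ/mol.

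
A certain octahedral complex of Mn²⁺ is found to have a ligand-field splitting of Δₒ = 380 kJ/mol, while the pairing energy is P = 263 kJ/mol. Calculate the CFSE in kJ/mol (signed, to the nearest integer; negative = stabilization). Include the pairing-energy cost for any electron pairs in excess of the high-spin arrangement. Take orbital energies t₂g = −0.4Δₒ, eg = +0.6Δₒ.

-234

Mn sits in group 7; removing 2 electrons leaves Mn²⁺ with 7 − 2 = 5 d electrons.
Δₒ > P, so pairing is preferred: the ground state is low-spin.
That gives t₂g⁵ eg⁰.
Orbital CFSE = -2.0Δₒ = -2.0 × 380 = -760 kJ/mol.
Excess pairs vs high-spin: 2 − 0 = 2; pairing cost = +526 kJ/mol.
Net CFSE = -760 + 526 = -234 kJ/mol.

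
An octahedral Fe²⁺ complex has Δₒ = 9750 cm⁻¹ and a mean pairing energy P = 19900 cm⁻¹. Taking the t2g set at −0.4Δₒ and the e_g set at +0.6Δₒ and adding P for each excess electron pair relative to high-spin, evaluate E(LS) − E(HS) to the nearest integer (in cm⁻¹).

20300

Fe is in group 8, so Fe²⁺ is d⁶ (8 − 2 = 6).
High-spin d⁶ fills as t2g^4 e_g^2 with CFSE 4(−0.4) + 2(+0.6) = -0.4Δₒ = -3900 cm⁻¹.
For low-spin the configuration is t2g^6 e_g^0: orbital energy -2.4 × 9750 = -23400 cm⁻¹, and 2 additional pairs relative to high-spin add 39800 cm⁻¹, giving 16400 cm⁻¹.
Thus E(LS) − E(HS) = 20300 cm⁻¹.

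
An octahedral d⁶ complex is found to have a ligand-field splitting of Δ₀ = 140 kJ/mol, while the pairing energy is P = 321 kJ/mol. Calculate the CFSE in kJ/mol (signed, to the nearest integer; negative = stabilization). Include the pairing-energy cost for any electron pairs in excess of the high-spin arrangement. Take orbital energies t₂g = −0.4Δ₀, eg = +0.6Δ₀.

-56

With Δ₀ < P the complex is high-spin.
That gives t₂g⁴ eg².
Orbital CFSE = -0.4Δ₀ = -0.4 × 140 = -56 kJ/mol.
High-spin has no excess pairs, so no pairing correction applies.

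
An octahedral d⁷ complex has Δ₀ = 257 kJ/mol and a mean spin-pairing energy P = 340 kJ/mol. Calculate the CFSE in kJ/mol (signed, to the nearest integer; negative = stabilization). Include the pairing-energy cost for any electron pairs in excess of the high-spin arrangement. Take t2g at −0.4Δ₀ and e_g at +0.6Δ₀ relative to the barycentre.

Since Δ₀ = 257 kJ/mol < P = 340 kJ/mol, the complex adopts the high-spin configuration.
That gives t2g^5 e_g^2.
Orbital CFSE = -0.8Δ₀ = -0.8 × 257 = -206 kJ/mol.
High-spin has no excess pairs, so no pairing correction applies.

-206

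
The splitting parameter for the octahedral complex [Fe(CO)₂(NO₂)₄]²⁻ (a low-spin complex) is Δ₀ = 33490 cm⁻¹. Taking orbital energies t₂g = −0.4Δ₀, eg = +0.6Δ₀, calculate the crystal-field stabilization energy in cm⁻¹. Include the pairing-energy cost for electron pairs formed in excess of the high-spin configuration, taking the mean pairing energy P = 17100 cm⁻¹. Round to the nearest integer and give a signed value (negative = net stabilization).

-46176

Ligand charges: 2×(+0) from CO and 4×(-1) from NO₂⁻ sum to -4; with overall charge -2, Fe is +2.
Fe²⁺: group 8, so d-count = 8 − 2 = 6.
The d⁶ electrons fill as t₂g⁶ eg⁰.
The orbital stabilization is -2.4Δ₀ = -2.4 × 33490 = -80376 cm⁻¹.
Relative to high-spin t₂g⁴ eg² (1 paired), the low-spin configuration has 2 additional pairs, contributing +2 × 17100 = +34200 cm⁻¹.
Overall CFSE = -80376 + 34200 = -46176 cm⁻¹.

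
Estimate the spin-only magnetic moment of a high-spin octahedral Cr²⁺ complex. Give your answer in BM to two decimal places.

4.90 BM

Cr sits in group 6; removing 2 electrons leaves Cr²⁺ with 6 − 2 = 4 d electrons.
Configuration: t2g^3 e_g^1 → 4 unpaired electrons.
μ(spin-only) = √[4(4+2)] = √24 ≈ 4.90 BM.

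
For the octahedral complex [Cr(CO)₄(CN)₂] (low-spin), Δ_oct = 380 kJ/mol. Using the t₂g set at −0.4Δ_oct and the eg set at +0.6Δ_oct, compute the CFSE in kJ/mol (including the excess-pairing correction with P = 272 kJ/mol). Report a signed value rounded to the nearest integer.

Ligand charges: 4×(+0) from CO and 2×(-1) from CN⁻ sum to -2; with overall charge +0, Cr is +2.
Cr²⁺: group 6, so d-count = 6 − 2 = 4.
Configuration: t₂g⁴ eg⁰.
CFSE(orbital) = 4×(-0.4Δ_oct) + 0×(0.6Δ_oct) = -1.6Δ_oct; with Δ_oct = 380 kJ/mol that is -608 kJ/mol.
High-spin d⁴ would be t₂g³ eg¹ with 0 pairs; low-spin has 1, so 1 excess pair costs +1P = +272 kJ/mol.
Net CFSE = -608 + 272 = -336 kJ/mol.

-336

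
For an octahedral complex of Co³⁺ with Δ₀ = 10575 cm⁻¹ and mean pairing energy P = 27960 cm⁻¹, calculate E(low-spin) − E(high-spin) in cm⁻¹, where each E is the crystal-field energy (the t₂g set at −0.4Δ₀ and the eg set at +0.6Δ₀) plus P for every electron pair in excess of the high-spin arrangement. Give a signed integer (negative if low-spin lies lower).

Co³⁺: group 9, so d-count = 9 − 3 = 6.
High-spin d⁶ fills as t₂g⁴ eg² with CFSE 4(−0.4) + 2(+0.6) = -0.4Δ₀ = -4230 cm⁻¹.
Low-spin t₂g⁶ eg⁰ gives -2.4Δ₀ = -25380 cm⁻¹, but forming 2 extra pairs costs 2P = 55920 cm⁻¹, so E(LS) = -25380 + 55920 = 30540 cm⁻¹.
Thus E(LS) − E(HS) = 34770 cm⁻¹.

34770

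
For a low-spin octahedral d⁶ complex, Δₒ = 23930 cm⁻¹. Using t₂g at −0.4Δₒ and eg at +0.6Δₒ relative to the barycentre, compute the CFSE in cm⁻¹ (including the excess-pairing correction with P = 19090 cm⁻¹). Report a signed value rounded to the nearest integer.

Configuration: t₂g⁶ eg⁰.
Orbital CFSE = 6(-0.4) + 0(0.6) = -2.4Δₒ = -2.4 × 23930 = -57432 cm⁻¹.
Relative to high-spin t₂g⁴ eg² (1 paired), the low-spin configuration has 2 additional pairs, contributing +2 × 19090 = +38180 cm⁻¹.
Net CFSE = -57432 + 38180 = -19252 cm⁻¹.

-19252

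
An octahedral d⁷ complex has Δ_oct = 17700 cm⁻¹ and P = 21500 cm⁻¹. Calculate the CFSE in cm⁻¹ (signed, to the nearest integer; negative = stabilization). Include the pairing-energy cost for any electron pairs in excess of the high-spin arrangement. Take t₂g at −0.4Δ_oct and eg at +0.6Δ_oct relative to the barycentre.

With Δ_oct < P the complex is high-spin.
Filling d⁷ accordingly: t₂g⁵ eg².
Orbital CFSE = -0.8Δ_oct = -0.8 × 17700 = -14160 cm⁻¹.
High-spin has no excess pairs, so no pairing correction applies.

-14160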